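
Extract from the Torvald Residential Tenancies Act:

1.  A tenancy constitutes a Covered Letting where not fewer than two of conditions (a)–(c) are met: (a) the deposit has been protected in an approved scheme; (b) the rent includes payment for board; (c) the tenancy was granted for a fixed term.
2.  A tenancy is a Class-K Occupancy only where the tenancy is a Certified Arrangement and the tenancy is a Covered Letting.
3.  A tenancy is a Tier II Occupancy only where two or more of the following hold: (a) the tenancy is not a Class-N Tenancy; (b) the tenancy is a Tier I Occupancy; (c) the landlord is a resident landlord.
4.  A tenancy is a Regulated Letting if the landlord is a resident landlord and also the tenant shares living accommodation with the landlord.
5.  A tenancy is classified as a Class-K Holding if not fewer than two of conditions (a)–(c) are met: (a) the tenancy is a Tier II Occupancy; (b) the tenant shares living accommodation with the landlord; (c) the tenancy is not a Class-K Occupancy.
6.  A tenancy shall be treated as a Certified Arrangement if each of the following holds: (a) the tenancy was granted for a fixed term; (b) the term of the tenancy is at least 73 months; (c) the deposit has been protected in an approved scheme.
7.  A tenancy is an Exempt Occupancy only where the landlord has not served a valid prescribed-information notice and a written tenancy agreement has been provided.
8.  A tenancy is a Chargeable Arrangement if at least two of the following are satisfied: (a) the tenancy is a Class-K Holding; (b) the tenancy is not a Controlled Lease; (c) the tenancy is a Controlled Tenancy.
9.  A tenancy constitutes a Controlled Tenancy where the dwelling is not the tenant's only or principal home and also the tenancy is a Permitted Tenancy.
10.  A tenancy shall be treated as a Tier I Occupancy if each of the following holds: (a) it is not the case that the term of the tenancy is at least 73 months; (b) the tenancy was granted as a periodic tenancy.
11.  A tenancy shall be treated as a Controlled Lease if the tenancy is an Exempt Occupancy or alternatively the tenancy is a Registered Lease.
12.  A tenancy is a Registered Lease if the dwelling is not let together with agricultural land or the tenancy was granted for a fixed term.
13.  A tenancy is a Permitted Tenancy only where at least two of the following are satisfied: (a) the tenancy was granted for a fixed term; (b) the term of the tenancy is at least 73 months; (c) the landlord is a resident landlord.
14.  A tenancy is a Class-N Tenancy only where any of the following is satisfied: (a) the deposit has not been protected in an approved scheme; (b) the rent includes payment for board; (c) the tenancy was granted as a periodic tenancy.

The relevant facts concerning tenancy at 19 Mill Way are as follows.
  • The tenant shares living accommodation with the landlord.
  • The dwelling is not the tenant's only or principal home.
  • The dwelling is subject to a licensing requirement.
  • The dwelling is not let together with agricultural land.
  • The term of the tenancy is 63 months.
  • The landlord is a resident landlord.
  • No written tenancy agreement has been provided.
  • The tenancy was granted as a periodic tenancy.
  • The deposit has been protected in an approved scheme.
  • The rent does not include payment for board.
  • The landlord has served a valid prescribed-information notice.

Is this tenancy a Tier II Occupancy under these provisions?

Yes

paragraph 14 — Class-N Tenancy: [the deposit has not been protected in an approved scheme? no] OR [the rent includes payment for board? no] OR [the tenancy was granted as a periodic tenancy? yes] → satisfied.
paragraph 10 — Tier I Occupancy: [term of the tenancy: 63 months ≥ 73 months? no, so negated condition yes] AND [the tenancy was granted as a periodic tenancy? yes] → satisfied.
paragraph 3 — Tier II Occupancy: not a Class-N Tenancy (paragraph 14)? no; Tier I Occupancy (paragraph 10)? yes; the landlord is a resident landlord? yes — 2 of 3 hold (need ≥2) → satisfied.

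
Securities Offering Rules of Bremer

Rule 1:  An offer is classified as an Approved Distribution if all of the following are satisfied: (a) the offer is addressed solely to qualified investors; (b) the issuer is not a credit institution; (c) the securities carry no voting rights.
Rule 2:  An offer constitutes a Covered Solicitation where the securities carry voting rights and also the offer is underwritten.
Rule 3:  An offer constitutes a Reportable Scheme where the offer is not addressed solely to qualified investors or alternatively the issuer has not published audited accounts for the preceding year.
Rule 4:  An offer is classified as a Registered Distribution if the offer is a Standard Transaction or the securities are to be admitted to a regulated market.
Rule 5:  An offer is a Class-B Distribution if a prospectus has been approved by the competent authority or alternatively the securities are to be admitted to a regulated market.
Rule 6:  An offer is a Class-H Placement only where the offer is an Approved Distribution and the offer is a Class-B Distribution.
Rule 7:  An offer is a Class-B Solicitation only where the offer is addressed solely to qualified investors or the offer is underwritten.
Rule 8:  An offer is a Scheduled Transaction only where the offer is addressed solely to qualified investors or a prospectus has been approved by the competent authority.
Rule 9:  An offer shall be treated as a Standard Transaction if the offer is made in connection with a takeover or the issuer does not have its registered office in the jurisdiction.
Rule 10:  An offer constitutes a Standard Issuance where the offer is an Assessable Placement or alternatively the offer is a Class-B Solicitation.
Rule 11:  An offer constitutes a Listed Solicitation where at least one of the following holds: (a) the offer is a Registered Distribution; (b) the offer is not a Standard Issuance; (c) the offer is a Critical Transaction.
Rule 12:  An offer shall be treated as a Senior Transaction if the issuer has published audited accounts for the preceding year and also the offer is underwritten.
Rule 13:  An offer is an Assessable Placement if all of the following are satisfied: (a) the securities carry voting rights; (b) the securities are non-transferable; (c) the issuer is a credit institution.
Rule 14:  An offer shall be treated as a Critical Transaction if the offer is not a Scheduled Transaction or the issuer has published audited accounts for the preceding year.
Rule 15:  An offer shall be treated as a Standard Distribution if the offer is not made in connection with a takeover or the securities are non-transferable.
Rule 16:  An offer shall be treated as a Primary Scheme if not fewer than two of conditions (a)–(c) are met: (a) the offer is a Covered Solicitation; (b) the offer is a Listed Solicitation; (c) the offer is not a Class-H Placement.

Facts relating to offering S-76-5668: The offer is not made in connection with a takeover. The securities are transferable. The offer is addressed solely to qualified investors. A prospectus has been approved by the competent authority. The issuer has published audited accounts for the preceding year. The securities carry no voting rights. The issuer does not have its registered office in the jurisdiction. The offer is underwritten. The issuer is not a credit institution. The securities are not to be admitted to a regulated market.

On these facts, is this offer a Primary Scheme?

No

rule 2 — Covered Solicitation: [the securities carry voting rights? no] AND [the offer is underwritten? yes] → not satisfied.
rule 9 — Standard Transaction: [the offer is made in connection with a takeover? no] OR [the issuer does not have its registered office in the jurisdiction? yes] → satisfied.
rule 4 — Registered Distribution: [Standard Transaction (rule 9)? yes] OR [the securities are to be admitted to a regulated market? no] → satisfied.
rule 13 — Assessable Placement: [the securities carry voting rights? no] AND [the securities are non-transferable? no] AND [the issuer is a credit institution? no] → not satisfied.
rule 7 — Class-B Solicitation: [the offer is addressed solely to qualified investors? yes] OR [the offer is underwritten? yes] → satisfied.
rule 10 — Standard Issuance: [Assessable Placement (rule 13)? no] OR [Class-B Solicitation (rule 7)? yes] → satisfied.
rule 8 — Scheduled Transaction: [the offer is addressed solely to qualified investors? yes] OR [a prospectus has been approved by the competent authority? yes] → satisfied.
rule 14 — Critical Transaction: [not a Scheduled Transaction (rule 8)? no] OR [the issuer has published audited accounts for the preceding year? yes] → satisfied.
rule 11 — Listed Solicitation: [Registered Distribution (rule 4)? yes] OR [not a Standard Issuance (rule 10)? no] OR [Critical Transaction (rule 14)? yes] → satisfied.
rule 1 — Approved Distribution: [the offer is addressed solely to qualified investors? yes] AND [the issuer is not a credit institution? yes] AND [the securities carry no voting rights? yes] → satisfied.
rule 5 — Class-B Distribution: [a prospectus has been approved by the competent authority? yes] OR [the securities are to be admitted to a regulated market? no] → satisfied.
rule 6 — Class-H Placement: [Approved Distribution (rule 1)? yes] AND [Class-B Distribution (rule 5)? yes] → satisfied.
rule 16 — Primary Scheme: Covered Solicitation (rule 2)? no; Listed Solicitation (rule 11)? yes; not a Class-H Placement (rule 6)? no — 1 of 3 hold (need ≥2) → not satisfied.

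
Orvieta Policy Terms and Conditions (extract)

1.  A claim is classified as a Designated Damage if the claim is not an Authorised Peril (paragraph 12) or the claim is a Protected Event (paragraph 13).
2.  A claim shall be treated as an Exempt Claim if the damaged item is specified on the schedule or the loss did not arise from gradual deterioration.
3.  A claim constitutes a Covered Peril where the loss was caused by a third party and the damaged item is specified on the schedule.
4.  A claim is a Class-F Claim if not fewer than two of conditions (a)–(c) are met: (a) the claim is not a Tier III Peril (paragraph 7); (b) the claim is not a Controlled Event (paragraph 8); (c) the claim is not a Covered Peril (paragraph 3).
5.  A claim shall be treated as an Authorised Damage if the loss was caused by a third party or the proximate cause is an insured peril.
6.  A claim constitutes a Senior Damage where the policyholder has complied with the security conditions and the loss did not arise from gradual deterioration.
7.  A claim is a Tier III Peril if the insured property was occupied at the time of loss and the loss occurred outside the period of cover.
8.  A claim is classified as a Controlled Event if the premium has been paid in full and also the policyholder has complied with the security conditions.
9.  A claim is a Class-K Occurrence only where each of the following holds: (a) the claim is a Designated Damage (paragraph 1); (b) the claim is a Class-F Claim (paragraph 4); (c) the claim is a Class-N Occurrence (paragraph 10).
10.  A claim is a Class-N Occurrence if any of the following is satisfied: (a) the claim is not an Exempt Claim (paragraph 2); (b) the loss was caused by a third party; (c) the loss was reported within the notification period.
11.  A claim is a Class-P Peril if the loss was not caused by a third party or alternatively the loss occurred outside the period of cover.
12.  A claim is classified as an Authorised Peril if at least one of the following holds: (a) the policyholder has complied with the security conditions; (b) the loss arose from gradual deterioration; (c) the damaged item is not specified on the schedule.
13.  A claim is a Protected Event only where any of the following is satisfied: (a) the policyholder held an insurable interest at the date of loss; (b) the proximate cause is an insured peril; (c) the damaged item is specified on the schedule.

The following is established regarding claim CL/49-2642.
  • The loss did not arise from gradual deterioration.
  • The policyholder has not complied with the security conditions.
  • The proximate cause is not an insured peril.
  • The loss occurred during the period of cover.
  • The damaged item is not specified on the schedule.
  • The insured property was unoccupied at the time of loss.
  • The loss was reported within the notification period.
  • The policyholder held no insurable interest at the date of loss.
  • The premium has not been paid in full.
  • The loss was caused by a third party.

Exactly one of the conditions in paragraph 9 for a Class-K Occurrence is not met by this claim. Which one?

paragraph 12 — Authorised Peril: [the policyholder has complied with the security conditions? no] OR [the loss arose from gradual deterioration? no] OR [the damaged item is not specified on the schedule? yes] → satisfied.
paragraph 13 — Protected Event: [the policyholder held an insurable interest at the date of loss? no] OR [the proximate cause is an insured peril? no] OR [the damaged item is specified on the schedule? no] → not satisfied.
paragraph 1 — Designated Damage: [not an Authorised Peril (paragraph 12)? no] OR [Protected Event (paragraph 13)? no] → not satisfied.
paragraph 7 — Tier III Peril: [the insured property was occupied at the time of loss? no] AND [the loss occurred outside the period of cover? no] → not satisfied.
paragraph 8 — Controlled Event: [the premium has been paid in full? no] AND [the policyholder has complied with the security conditions? no] → not satisfied.
paragraph 3 — Covered Peril: [the loss was caused by a third party? yes] AND [the damaged item is specified on the schedule? no] → not satisfied.
paragraph 4 — Class-F Claim: not a Tier III Peril (paragraph 7)? yes; not a Controlled Event (paragraph 8)? yes; not a Covered Peril (paragraph 3)? yes — 3 of 3 hold (need ≥2) → satisfied.
paragraph 2 — Exempt Claim: [the damaged item is specified on the schedule? no] OR [the loss did not arise from gradual deterioration? yes] → satisfied.
paragraph 10 — Class-N Occurrence: [not an Exempt Claim (paragraph 2)? no] OR [the loss was caused by a third party? yes] OR [the loss was reported within the notification period? yes] → satisfied.
paragraph 9 — Class-K Occurrence: [Designated Damage (paragraph 1)? no] AND [Class-F Claim (paragraph 4)? yes] AND [Class-N Occurrence (paragraph 10)? yes] → not satisfied.

Designated Damage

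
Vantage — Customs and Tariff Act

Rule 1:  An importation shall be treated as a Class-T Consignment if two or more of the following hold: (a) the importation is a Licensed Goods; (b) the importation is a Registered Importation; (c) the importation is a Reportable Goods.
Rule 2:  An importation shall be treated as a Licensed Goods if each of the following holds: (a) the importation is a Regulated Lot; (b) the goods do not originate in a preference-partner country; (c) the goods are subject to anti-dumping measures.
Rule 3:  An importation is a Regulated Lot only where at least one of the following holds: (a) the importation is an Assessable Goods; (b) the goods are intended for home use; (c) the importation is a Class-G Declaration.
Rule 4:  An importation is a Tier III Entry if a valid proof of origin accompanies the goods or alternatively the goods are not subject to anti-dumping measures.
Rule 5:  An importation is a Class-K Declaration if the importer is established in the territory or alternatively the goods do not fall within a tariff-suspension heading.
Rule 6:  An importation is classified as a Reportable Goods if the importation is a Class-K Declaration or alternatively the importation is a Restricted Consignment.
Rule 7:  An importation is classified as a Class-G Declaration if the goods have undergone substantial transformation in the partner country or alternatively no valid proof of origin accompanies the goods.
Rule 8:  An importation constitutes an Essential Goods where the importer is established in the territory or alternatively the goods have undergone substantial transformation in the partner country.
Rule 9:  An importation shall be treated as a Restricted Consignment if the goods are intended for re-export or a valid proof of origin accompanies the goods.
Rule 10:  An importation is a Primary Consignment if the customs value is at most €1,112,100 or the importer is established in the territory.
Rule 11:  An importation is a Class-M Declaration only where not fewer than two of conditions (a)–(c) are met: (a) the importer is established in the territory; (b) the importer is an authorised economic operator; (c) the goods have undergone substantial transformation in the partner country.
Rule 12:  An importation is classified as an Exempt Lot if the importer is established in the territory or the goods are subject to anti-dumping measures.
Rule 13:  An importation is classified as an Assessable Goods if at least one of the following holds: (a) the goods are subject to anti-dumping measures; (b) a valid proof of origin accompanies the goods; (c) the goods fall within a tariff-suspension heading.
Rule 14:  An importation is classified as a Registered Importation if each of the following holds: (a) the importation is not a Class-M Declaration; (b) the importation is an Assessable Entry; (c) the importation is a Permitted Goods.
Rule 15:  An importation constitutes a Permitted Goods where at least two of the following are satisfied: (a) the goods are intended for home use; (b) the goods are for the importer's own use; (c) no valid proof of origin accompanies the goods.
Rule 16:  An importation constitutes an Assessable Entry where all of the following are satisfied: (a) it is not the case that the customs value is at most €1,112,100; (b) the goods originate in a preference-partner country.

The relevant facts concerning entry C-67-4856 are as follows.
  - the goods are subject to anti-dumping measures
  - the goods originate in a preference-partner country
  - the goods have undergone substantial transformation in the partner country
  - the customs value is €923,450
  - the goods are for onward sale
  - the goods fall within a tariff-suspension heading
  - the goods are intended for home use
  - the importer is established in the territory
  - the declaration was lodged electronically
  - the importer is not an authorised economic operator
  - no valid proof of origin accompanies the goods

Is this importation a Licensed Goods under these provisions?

No

rule 13 — Assessable Goods: [the goods are subject to anti-dumping measures? yes] OR [a valid proof of origin accompanies the goods? no] OR [the goods fall within a tariff-suspension heading? yes] → satisfied.
rule 7 — Class-G Declaration: [the goods have undergone substantial transformation in the partner country? yes] OR [no valid proof of origin accompanies the goods? yes] → satisfied.
rule 3 — Regulated Lot: [Assessable Goods (rule 13)? yes] OR [the goods are intended for home use? yes] OR [Class-G Declaration (rule 7)? yes] → satisfied.
rule 2 — Licensed Goods: [Regulated Lot (rule 3)? yes] AND [the goods do not originate in a preference-partner country? no] AND [the goods are subject to anti-dumping measures? yes] → not satisfied.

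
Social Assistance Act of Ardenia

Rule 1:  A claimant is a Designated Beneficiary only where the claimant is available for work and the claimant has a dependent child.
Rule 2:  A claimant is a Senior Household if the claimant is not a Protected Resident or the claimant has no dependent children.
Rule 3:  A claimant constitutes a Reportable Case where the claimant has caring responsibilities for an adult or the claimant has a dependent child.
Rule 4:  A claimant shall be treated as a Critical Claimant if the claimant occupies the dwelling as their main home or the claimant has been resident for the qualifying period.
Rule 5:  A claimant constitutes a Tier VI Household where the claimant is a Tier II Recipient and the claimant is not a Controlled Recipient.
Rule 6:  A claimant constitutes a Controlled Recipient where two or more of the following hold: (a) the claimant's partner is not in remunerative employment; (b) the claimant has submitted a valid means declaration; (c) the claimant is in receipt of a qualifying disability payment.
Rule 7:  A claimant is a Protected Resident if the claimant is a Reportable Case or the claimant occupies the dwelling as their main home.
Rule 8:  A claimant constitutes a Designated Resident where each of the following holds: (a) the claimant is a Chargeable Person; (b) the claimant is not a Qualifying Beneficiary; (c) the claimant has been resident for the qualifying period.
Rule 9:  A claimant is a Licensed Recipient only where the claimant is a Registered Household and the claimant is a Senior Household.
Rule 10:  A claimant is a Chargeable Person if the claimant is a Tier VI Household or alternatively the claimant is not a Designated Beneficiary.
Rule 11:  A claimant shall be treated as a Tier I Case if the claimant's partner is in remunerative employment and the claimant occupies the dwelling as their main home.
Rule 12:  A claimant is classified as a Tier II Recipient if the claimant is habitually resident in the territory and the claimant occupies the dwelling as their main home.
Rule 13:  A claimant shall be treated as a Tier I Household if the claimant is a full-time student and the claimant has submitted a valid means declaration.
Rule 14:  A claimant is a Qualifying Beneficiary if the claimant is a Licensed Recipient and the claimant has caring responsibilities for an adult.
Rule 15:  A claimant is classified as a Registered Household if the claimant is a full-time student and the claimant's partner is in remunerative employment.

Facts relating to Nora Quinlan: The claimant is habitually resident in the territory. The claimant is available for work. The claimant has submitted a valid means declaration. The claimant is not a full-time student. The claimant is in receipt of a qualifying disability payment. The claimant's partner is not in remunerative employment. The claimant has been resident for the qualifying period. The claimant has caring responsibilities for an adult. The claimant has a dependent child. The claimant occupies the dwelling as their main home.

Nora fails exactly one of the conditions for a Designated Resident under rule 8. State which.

Chargeable Person

rule 12 — Tier II Recipient: [the claimant is habitually resident in the territory? yes] AND [the claimant occupies the dwelling as their main home? yes] → satisfied.
rule 6 — Controlled Recipient: the claimant's partner is not in remunerative employment? yes; the claimant has submitted a valid means declaration? yes; the claimant is in receipt of a qualifying disability payment? yes — 3 of 3 hold (need ≥2) → satisfied.
rule 5 — Tier VI Household: [Tier II Recipient (rule 12)? yes] AND [not a Controlled Recipient (rule 6)? no] → not satisfied.
rule 1 — Designated Beneficiary: [the claimant is available for work? yes] AND [the claimant has a dependent child? yes] → satisfied.
rule 10 — Chargeable Person: [Tier VI Household (rule 5)? no] OR [not a Designated Beneficiary (rule 1)? no] → not satisfied.
rule 15 — Registered Household: [the claimant is a full-time student? no] AND [the claimant's partner is in remunerative employment? no] → not satisfied.
rule 3 — Reportable Case: [the claimant has caring responsibilities for an adult? yes] OR [the claimant has a dependent child? yes] → satisfied.
rule 7 — Protected Resident: [Reportable Case (rule 3)? yes] OR [the claimant occupies the dwelling as their main home? yes] → satisfied.
rule 2 — Senior Household: [not a Protected Resident (rule 7)? no] OR [the claimant has no dependent children? no] → not satisfied.
rule 9 — Licensed Recipient: [Registered Household (rule 15)? no] AND [Senior Household (rule 2)? no] → not satisfied.
rule 14 — Qualifying Beneficiary: [Licensed Recipient (rule 9)? no] AND [the claimant has caring responsibilities for an adult? yes] → not satisfied.
rule 8 — Designated Resident: [Chargeable Person (rule 10)? no] AND [not a Qualifying Beneficiary (rule 14)? yes] AND [the claimant has been resident for the qualifying period? yes] → not satisfied.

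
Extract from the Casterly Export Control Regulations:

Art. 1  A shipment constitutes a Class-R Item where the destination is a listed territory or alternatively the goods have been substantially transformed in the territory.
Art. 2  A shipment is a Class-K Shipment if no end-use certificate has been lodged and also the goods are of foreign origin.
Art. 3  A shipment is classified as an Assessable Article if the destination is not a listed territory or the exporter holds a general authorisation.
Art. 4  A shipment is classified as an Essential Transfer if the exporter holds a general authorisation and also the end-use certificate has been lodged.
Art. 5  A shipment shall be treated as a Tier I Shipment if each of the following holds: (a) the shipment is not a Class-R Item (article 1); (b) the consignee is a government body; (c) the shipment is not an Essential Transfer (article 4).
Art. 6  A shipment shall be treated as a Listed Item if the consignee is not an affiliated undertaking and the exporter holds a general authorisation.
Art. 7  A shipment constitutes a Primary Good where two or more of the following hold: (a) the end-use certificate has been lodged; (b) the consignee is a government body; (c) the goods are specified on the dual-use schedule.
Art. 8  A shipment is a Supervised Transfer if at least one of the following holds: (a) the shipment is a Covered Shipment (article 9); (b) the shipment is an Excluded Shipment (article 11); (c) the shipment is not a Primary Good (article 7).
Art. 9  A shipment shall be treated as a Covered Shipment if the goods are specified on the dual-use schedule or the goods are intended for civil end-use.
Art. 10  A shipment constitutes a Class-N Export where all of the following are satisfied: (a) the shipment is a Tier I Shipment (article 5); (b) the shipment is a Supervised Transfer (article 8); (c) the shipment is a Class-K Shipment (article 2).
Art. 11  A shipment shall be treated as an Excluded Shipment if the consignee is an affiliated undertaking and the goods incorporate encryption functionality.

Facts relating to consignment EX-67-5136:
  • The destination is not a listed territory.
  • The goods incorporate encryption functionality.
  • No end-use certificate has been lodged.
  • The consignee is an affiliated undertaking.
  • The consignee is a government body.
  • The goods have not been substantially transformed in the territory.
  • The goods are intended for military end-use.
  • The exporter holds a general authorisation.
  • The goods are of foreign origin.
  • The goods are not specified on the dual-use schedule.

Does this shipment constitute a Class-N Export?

article 1 — Class-R Item: [the destination is a listed territory? no] OR [the goods have been substantially transformed in the territory? no] → not satisfied.
article 4 — Essential Transfer: [the exporter holds a general authorisation? yes] AND [the end-use certificate has been lodged? no] → not satisfied.
article 5 — Tier I Shipment: [not a Class-R Item (article 1)? yes] AND [the consignee is a government body? yes] AND [not an Essential Transfer (article 4)? yes] → satisfied.
article 9 — Covered Shipment: [the goods are specified on the dual-use schedule? no] OR [the goods are intended for civil end-use? no] → not satisfied.
article 11 — Excluded Shipment: [the consignee is an affiliated undertaking? yes] AND [the goods incorporate encryption functionality? yes] → satisfied.
article 7 — Primary Good: the end-use certificate has been lodged? no; the consignee is a government body? yes; the goods are specified on the dual-use schedule? no — 1 of 3 hold (need ≥2) → not satisfied.
article 8 — Supervised Transfer: [Covered Shipment (article 9)? no] OR [Excluded Shipment (article 11)? yes] OR [not a Primary Good (article 7)? yes] → satisfied.
article 2 — Class-K Shipment: [no end-use certificate has been lodged? yes] AND [the goods are of foreign origin? yes] → satisfied.
article 10 — Class-N Export: [Tier I Shipment (article 5)? yes] AND [Supervised Transfer (article 8)? yes] AND [Class-K Shipment (article 2)? yes] → satisfied.

Yes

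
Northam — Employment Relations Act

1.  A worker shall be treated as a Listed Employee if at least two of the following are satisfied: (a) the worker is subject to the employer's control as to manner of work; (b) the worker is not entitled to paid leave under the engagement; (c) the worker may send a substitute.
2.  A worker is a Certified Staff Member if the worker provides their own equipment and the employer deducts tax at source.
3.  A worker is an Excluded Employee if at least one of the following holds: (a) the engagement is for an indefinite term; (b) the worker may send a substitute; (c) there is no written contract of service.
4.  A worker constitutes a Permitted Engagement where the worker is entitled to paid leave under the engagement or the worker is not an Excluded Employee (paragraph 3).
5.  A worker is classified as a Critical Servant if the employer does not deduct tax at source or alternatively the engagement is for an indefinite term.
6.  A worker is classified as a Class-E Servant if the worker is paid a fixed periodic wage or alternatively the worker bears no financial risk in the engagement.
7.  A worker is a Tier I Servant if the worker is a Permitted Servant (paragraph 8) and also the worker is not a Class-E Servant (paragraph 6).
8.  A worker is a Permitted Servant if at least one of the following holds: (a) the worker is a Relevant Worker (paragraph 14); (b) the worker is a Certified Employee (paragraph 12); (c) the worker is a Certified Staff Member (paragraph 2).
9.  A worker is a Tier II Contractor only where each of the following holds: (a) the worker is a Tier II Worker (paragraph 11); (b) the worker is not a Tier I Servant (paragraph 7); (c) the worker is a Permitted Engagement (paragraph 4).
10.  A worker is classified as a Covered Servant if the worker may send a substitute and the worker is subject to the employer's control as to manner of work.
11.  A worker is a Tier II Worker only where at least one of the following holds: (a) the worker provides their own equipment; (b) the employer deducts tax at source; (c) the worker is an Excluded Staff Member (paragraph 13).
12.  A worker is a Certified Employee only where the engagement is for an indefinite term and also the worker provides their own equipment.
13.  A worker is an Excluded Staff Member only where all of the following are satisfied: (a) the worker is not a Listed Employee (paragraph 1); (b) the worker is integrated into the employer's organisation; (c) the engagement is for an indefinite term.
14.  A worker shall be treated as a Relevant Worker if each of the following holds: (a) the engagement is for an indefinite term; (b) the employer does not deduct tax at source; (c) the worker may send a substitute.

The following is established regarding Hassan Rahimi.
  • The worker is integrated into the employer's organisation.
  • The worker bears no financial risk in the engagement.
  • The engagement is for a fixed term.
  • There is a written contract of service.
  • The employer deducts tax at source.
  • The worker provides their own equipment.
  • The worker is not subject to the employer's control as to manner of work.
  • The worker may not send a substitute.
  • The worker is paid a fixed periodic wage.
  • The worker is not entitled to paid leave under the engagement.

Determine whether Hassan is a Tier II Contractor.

Yes

paragraph 1 — Listed Employee: the worker is subject to the employer's control as to manner of work? no; the worker is not entitled to paid leave under the engagement? yes; the worker may send a substitute? no — 1 of 3 hold (need ≥2) → not satisfied.
paragraph 13 — Excluded Staff Member: [not a Listed Employee (paragraph 1)? yes] AND [the worker is integrated into the employer's organisation? yes] AND [the engagement is for an indefinite term? no] → not satisfied.
paragraph 11 — Tier II Worker: [the worker provides their own equipment? yes] OR [the employer deducts tax at source? yes] OR [Excluded Staff Member (paragraph 13)? no] → satisfied.
paragraph 14 — Relevant Worker: [the engagement is for an indefinite term? no] AND [the employer does not deduct tax at source? no] AND [the worker may send a substitute? no] → not satisfied.
paragraph 12 — Certified Employee: [the engagement is for an indefinite term? no] AND [the worker provides their own equipment? yes] → not satisfied.
paragraph 2 — Certified Staff Member: [the worker provides their own equipment? yes] AND [the employer deducts tax at source? yes] → satisfied.
paragraph 8 — Permitted Servant: [Relevant Worker (paragraph 14)? no] OR [Certified Employee (paragraph 12)? no] OR [Certified Staff Member (paragraph 2)? yes] → satisfied.
paragraph 6 — Class-E Servant: [the worker is paid a fixed periodic wage? yes] OR [the worker bears no financial risk in the engagement? yes] → satisfied.
paragraph 7 — Tier I Servant: [Permitted Servant (paragraph 8)? yes] AND [not a Class-E Servant (paragraph 6)? no] → not satisfied.
paragraph 3 — Excluded Employee: [the engagement is for an indefinite term? no] OR [the worker may send a substitute? no] OR [there is no written contract of service? no] → not satisfied.
paragraph 4 — Permitted Engagement: [the worker is entitled to paid leave under the engagement? no] OR [not an Excluded Employee (paragraph 3)? yes] → satisfied.
paragraph 9 — Tier II Contractor: [Tier II Worker (paragraph 11)? yes] AND [not a Tier I Servant (paragraph 7)? yes] AND [Permitted Engagement (paragraph 4)? yes] → satisfied.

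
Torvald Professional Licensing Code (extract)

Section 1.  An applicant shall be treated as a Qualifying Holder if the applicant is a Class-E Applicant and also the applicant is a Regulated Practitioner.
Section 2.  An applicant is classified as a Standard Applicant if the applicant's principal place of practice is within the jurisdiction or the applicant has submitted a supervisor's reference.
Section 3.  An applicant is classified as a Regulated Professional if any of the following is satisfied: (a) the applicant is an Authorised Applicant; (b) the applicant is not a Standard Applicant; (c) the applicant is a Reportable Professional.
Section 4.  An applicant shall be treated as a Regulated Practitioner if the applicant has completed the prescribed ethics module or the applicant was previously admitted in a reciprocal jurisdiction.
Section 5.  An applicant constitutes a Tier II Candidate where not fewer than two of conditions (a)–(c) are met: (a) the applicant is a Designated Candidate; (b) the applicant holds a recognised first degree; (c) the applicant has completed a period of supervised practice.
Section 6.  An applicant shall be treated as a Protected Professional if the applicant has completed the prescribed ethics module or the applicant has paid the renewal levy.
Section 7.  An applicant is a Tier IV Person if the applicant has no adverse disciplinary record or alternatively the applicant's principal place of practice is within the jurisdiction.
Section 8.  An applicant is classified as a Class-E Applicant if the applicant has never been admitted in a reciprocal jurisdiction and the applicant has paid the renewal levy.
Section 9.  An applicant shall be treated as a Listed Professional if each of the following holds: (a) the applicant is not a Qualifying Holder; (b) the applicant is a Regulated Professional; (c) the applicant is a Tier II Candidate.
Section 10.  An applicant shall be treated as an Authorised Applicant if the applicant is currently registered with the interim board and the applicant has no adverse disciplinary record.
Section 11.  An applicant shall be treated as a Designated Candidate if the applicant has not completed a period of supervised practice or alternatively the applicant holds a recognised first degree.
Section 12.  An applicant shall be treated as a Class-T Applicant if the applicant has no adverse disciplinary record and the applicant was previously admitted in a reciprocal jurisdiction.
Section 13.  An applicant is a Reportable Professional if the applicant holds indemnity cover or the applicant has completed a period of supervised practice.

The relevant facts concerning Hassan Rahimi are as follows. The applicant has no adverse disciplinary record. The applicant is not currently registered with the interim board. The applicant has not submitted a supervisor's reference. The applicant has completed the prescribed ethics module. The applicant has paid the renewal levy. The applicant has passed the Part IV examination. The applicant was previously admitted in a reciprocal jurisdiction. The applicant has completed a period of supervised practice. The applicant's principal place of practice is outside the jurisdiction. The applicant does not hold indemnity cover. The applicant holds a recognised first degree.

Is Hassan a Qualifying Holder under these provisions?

section 8 — Class-E Applicant: [the applicant has never been admitted in a reciprocal jurisdiction? no] AND [the applicant has paid the renewal levy? yes] → not satisfied.
section 4 — Regulated Practitioner: [the applicant has completed the prescribed ethics module? yes] OR [the applicant was previously admitted in a reciprocal jurisdiction? yes] → satisfied.
section 1 — Qualifying Holder: [Class-E Applicant (section 8)? no] AND [Regulated Practitioner (section 4)? yes] → not satisfied.

No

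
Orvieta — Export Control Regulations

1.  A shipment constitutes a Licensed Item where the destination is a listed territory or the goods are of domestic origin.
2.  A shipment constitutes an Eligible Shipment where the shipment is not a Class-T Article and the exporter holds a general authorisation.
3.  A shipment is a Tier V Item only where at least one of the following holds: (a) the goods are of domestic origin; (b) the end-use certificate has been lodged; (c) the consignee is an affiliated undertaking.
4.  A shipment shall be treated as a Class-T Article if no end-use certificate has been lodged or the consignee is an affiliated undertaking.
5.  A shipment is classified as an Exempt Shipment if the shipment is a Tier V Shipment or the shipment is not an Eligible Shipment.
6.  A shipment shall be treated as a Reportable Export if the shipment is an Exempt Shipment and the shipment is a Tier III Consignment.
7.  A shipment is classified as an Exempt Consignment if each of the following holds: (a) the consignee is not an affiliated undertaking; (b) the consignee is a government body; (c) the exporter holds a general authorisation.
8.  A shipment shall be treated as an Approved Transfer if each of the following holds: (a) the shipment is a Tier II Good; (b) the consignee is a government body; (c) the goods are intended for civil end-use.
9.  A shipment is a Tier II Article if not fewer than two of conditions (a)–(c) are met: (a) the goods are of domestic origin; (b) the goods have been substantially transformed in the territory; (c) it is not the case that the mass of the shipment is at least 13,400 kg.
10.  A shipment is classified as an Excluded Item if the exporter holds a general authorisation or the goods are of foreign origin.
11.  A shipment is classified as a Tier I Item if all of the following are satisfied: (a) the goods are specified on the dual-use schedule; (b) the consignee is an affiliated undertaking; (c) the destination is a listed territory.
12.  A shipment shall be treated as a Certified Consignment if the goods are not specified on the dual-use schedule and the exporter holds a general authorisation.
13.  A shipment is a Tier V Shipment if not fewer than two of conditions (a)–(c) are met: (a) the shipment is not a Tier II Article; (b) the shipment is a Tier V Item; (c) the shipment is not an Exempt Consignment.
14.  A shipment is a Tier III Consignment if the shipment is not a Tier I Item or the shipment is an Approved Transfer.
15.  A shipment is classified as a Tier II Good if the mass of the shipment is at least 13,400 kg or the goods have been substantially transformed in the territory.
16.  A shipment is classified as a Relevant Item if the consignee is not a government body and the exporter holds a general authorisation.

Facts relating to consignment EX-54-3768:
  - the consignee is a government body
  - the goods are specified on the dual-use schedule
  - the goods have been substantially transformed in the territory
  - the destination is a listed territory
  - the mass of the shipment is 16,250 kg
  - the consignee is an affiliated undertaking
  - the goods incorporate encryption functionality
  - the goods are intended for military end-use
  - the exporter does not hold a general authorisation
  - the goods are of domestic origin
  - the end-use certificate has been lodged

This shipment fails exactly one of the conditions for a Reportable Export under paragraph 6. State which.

Tier III Consignment

paragraph 9 — Tier II Article: the goods are of domestic origin? yes; the goods have been substantially transformed in the territory? yes; mass of the shipment: 16,250 kg ≥ 13,400 kg? yes, so negated condition no — 2 of 3 hold (need ≥2) → satisfied.
paragraph 3 — Tier V Item: [the goods are of domestic origin? yes] OR [the end-use certificate has been lodged? yes] OR [the consignee is an affiliated undertaking? yes] → satisfied.
paragraph 7 — Exempt Consignment: [the consignee is not an affiliated undertaking? no] AND [the consignee is a government body? yes] AND [the exporter holds a general authorisation? no] → not satisfied.
paragraph 13 — Tier V Shipment: not a Tier II Article (paragraph 9)? no; Tier V Item (paragraph 3)? yes; not an Exempt Consignment (paragraph 7)? yes — 2 of 3 hold (need ≥2) → satisfied.
paragraph 4 — Class-T Article: [no end-use certificate has been lodged? no] OR [the consignee is an affiliated undertaking? yes] → satisfied.
paragraph 2 — Eligible Shipment: [not a Class-T Article (paragraph 4)? no] AND [the exporter holds a general authorisation? no] → not satisfied.
paragraph 5 — Exempt Shipment: [Tier V Shipment (paragraph 13)? yes] OR [not an Eligible Shipment (paragraph 2)? yes] → satisfied.
paragraph 11 — Tier I Item: [the goods are specified on the dual-use schedule? yes] AND [the consignee is an affiliated undertaking? yes] AND [the destination is a listed territory? yes] → satisfied.
paragraph 15 — Tier II Good: [mass of the shipment: 16,250 kg ≥ 13,400 kg? yes] OR [the goods have been substantially transformed in the territory? yes] → satisfied.
paragraph 8 — Approved Transfer: [Tier II Good (paragraph 15)? yes] AND [the consignee is a government body? yes] AND [the goods are intended for civil end-use? no] → not satisfied.
paragraph 14 — Tier III Consignment: [not a Tier I Item (paragraph 11)? no] OR [Approved Transfer (paragraph 8)? no] → not satisfied.
paragraph 6 — Reportable Export: [Exempt Shipment (paragraph 5)? yes] AND [Tier III Consignment (paragraph 14)? no] → not satisfied.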